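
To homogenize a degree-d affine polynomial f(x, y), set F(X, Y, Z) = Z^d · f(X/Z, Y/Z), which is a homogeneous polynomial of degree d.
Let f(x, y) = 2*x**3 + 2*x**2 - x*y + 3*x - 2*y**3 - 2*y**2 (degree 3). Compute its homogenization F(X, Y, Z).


F(X, Y, Z) = 2*X**3 + 2*X**2*Z - X*Y*Z + 3*X*Z**2 - 2*Y**3 - 2*Y**2*Z

deg(f) = 3.
Substitute x = X/Z, y = Y/Z into f, then multiply by Z^3.
  monomial 2·x^3·y^0 ↦ 2·X^3·Y^0·Z^0.
  monomial 2·x^2·y^0 ↦ 2·X^2·Y^0·Z^1.
  monomial -1·x^1·y^1 ↦ -1·X^1·Y^1·Z^1.
  monomial 3·x^1·y^0 ↦ 3·X^1·Y^0·Z^2.
  monomial -2·x^0·y^3 ↦ -2·X^0·Y^3·Z^0.
  monomial -2·x^0·y^2 ↦ -2·X^0·Y^2·Z^1.
Collecting: F(X, Y, Z) = 2*X**3 + 2*X**2*Z - X*Y*Z + 3*X*Z**2 - 2*Y**3 - 2*Y**2*Z.


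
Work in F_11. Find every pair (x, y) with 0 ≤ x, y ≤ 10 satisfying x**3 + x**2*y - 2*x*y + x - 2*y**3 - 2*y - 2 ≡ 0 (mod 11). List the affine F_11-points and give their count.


Affine F_11-points: {(0, 2), (1, 0), (1, 2), (1, 9), (4, 0), (4, 5), (4, 6), (5, 8), (6, 0), (7, 4), (8, 2), (8, 7), (10, 3)}; count = 13.

For each of the 121 pairs (x, y) ∈ F_11², evaluate f(x, y) mod 11. Record the zeros.
  x = 0: [0↦9, 1↦5, 2↦0, 3↦4, 4↦5, 5↦2, 6↦5, 7↦2, 8↦3, 9↦7, 10↦2]  zeros at y ∈ {2}
  x = 1: [0↦0, 1↦6, 2↦0, 3↦3, 4↦3, 5↦10, 6↦1, 7↦8, 8↦8, 9↦0, 10↦5]  zeros at y ∈ {0, 2, 9}
  x = 2: [0↦8, 1↦4, 2↦10, 3↦3, 4↦4, 5↦1, 6↦4, 7↦1, 8↦2, 9↦6, 10↦1]  zeros at y ∈ ∅
  x = 3: [0↦6, 1↦5, 2↦3, 3↦10, 4↦3, 5↦3, 6↦9, 7↦9, 8↦2, 9↦9, 10↦7]  zeros at y ∈ ∅
  x = 4: [0↦0, 1↦4, 2↦7, 3↦8, 4↦6, 5↦0, 6↦0, 7↦5, 8↦3, 9↦4, 10↦7]  zeros at y ∈ {0, 5, 6}
  x = 5: [0↦7, 1↦7, 2↦6, 3↦3, 4↦8, 5↦9, 6↦5, 7↦6, 8↦0, 9↦8, 10↦7]  zeros at y ∈ {8}
  x = 6: [0↦0, 1↦9, 2↦6, 3↦1, 4↦4, 5↦3, 6↦8, 7↦7, 8↦10, 9↦5, 10↦2]  zeros at y ∈ {0}
  x = 7: [0↦7, 1↦5, 2↦2, 3↦8, 4↦0, 5↦10, 6↦4, 7↦3, 8↦6, 9↦1, 10↦9]  zeros at y ∈ {4}
  x = 8: [0↦1, 1↦1, 2↦0, 3↦8, 4↦2, 5↦3, 6↦10, 7↦0, 8↦5, 9↦2, 10↦1]  zeros at y ∈ {2, 7}
  x = 9: [0↦10, 1↦3, 2↦6, 3↦7, 4↦5, 5↦10, 6↦10, 7↦4, 8↦2, 9↦3, 10↦6]  zeros at y ∈ ∅
  x = 10: [0↦7, 1↦6, 2↦4, 3↦0, 4↦4, 5↦4, 6↦10, 7↦10, 8↦3, 9↦10, 10↦8]  zeros at y ∈ {3}
Collecting zeros: affine points = {(0, 2), (1, 0), (1, 2), (1, 9), (4, 0), (4, 5), (4, 6), (5, 8), (6, 0), (7, 4), (8, 2), (8, 7), (10, 3)}.
Total count |C(F_11)_aff| = 13.


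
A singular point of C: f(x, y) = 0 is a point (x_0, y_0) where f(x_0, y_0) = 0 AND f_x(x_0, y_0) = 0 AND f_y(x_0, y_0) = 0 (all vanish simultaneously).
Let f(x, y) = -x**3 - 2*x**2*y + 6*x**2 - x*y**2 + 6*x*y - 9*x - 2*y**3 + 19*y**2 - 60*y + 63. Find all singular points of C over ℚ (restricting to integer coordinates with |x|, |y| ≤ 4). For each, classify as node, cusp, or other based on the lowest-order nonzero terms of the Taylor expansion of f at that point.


Singular points: {(0, 3)}; classification: cusp.

Compute partial derivatives:
  f_x = -3*x**2 - 4*x*y + 12*x - y**2 + 6*y - 9.
  f_y = -2*x**2 - 2*x*y + 6*x - 6*y**2 + 38*y - 60.
Scan x_0 ∈ {−4, ..., 4}. For each x_0, f_y(x_0, y) is a polynomial in y; find its integer roots y ∈ {−4, ..., 4}, then test f_x and f at those candidates.
  x = -4: f_y(-4, y) = -6*y**2 + 46*y - 116; no integer root y with |y| ≤ 4.
  x = -3: f_y(-3, y) = -6*y**2 + 44*y - 96; no integer root y with |y| ≤ 4.
  x = -2: f_y(-2, y) = -6*y**2 + 42*y - 80; no integer root y with |y| ≤ 4.
  x = -1: f_y(-1, y) = -6*y**2 + 40*y - 68; no integer root y with |y| ≤ 4.
  x = 0: f_y(0, y) = -6*y**2 + 38*y - 60; vanishes at y ∈ {3}. (0, 3): f_x = 0, f = 0 — SINGULAR.
  x = 1: f_y(1, y) = -6*y**2 + 36*y - 56; no integer root y with |y| ≤ 4.
  x = 2: f_y(2, y) = -6*y**2 + 34*y - 56; no integer root y with |y| ≤ 4.
  x = 3: f_y(3, y) = -6*y**2 + 32*y - 60; no integer root y with |y| ≤ 4.
  x = 4: f_y(4, y) = -6*y**2 + 30*y - 68; no integer root y with |y| ≤ 4.
Only singular point on the grid: (0, 3).
Classify: substitute x = 0 + u, y = 3 + v and expand: f = -u**3 - 2*u**2*v - u*v**2 - 2*v**3 + v**2.
No constant or linear terms (consistent with a singular point). Quadratic part: v**2. Cubic part: -u**3 - 2*u**2*v - u*v**2 - 2*v**3.
The quadratic part v**2 is a perfect square, so there is a single (double) tangent line v = 0, i.e. y = 3. Restricting the cubic part to that line (v = 0) leaves -u**3 ≠ 0, so f is not divisible by v and the branch is v² ≈ u**3 to lowest order — this is a cusp.
Classification: cusp.


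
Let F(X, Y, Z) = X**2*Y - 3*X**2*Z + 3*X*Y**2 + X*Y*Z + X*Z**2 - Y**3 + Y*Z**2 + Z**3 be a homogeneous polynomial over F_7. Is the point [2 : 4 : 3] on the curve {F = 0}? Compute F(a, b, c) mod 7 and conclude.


F(2,4,3) ≡ 5 (mod 7); P is NOT on the curve.

Evaluate F(2, 4, 3) term-by-term (mod 7).
  X**2*Y ↦ 1·4·4·1 = 16
  -3*X**2*Z ↦ -3·4·1·3 = -36
  3*X*Y**2 ↦ 3·2·16·1 = 96
  X*Y*Z ↦ 1·2·4·3 = 24
  X*Z**2 ↦ 1·2·1·9 = 18
  -Y**3 ↦ -1·1·64·1 = -64
  Y*Z**2 ↦ 1·1·4·9 = 36
  Z**3 ↦ 1·1·1·27 = 27
Sum: F(2, 4, 3) = (16) + (-36) + (96) + (24) + (18) + (-64) + (36) + (27) = 117.
Reducing mod 7: 117 ≡ 5 (mod 7).
Since F(a, b, c) ≡ 5 ≠ 0 (mod 7), P does NOT lie on the curve.


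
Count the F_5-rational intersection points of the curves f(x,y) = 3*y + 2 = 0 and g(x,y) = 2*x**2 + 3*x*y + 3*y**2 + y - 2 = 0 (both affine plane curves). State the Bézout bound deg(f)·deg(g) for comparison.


Common zeros: ∅; count = 0; Bézout bound = 2.

deg(f) = 1, deg(g) = 2, so Bézout bound = 2.
Scan x ∈ F_5. For each x, list the y ∈ F_5 with f(x, y) ≡ 0 and those with g(x, y) ≡ 0 (mod 5); the common zeros in that column are the intersection.
  x = 0: f ≡ 0 at y ∈ {1}; g ≡ 0 at y ∈ {4}; common: ∅.
  x = 1: f ≡ 0 at y ∈ {1}; g ≡ 0 at y ∈ {0, 2}; common: ∅.
  x = 2: f ≡ 0 at y ∈ {1}; g ≡ 0 at y ∈ ∅; common: ∅.
  x = 3: f ≡ 0 at y ∈ {1}; g ≡ 0 at y ∈ ∅; common: ∅.
  x = 4: f ≡ 0 at y ∈ {1}; g ≡ 0 at y ∈ {0, 4}; common: ∅.
Collecting: common zeros = ∅, so the count is 0.
Comparison with the Bézout bound: 0 ≤ 2 = deg(f)·deg(g), as expected for curves with no common component (the affine F_5-count falls short of the bound because intersections may lie at infinity, over extension fields, or carry multiplicity).


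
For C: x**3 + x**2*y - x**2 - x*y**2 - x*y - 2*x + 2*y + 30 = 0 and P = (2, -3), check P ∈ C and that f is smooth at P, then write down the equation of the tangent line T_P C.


Tangent line at P: -12*x + 16*y + 72 = 0.

Step 1: f(2, -3) = 0, so P lies on C.
Step 2: partial derivatives
  f_x(x, y) = 3*x**2 + 2*x*y - 2*x - y**2 - y - 2, f_y(x, y) = x**2 - 2*x*y - x + 2.
  f_x(P) = -12, f_y(P) = 16 (gradient nonzero, so P is smooth).
Step 3: tangent line at P: -12·(x − 2) + 16·(y − -3) = 0.
Expanding: -12*x + 16*y + 72 = 0.


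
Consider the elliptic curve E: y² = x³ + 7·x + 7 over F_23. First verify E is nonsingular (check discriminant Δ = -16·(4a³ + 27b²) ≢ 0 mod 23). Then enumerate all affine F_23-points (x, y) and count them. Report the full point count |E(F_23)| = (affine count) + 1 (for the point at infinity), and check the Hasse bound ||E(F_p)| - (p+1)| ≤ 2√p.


Affine points = {(2, 11), (2, 12), (3, 3), (3, 20), (5, 11), (5, 12), (6, 9), (6, 14), (7, 10), (7, 13), (8, 0), (11, 9), (11, 14), (12, 5), (12, 18), (13, 8), (13, 15), (16, 11), (16, 12), (17, 5), (17, 18), (18, 10), (18, 13), (21, 10), (21, 13)}; affine count = 25; |E(F_23)| = 26.

Discriminant check: Δ ∝ 4a³ + 27b² = 4·7³ + 27·7² = 4·343 + 27·49 ≡ 4 (mod 23). Nonzero ⇒ E is nonsingular.
For each x ∈ F_23, compute rhs = x³ + 7·x + 7 mod 23, then count y ∈ F_23 with y² ≡ rhs.
  x = 0: rhs = 7, matching y values: none (0 points).
  x = 1: rhs = 15, matching y values: none (0 points).
  x = 2: rhs = 6, matching y values: 11, 12 (2 points).
  x = 3: rhs = 9, matching y values: 3, 20 (2 points).
  x = 4: rhs = 7, matching y values: none (0 points).
  x = 5: rhs = 6, matching y values: 11, 12 (2 points).
  x = 6: rhs = 12, matching y values: 9, 14 (2 points).
  x = 7: rhs = 8, matching y values: 10, 13 (2 points).
  x = 8: rhs = 0, matching y values: 0 (1 points).
  x = 9: rhs = 17, matching y values: none (0 points).
  x = 10: rhs = 19, matching y values: none (0 points).
  x = 11: rhs = 12, matching y values: 9, 14 (2 points).
  x = 12: rhs = 2, matching y values: 5, 18 (2 points).
  x = 13: rhs = 18, matching y values: 8, 15 (2 points).
  x = 14: rhs = 20, matching y values: none (0 points).
  x = 15: rhs = 14, matching y values: none (0 points).
  x = 16: rhs = 6, matching y values: 11, 12 (2 points).
  x = 17: rhs = 2, matching y values: 5, 18 (2 points).
  x = 18: rhs = 8, matching y values: 10, 13 (2 points).
  x = 19: rhs = 7, matching y values: none (0 points).
  x = 20: rhs = 5, matching y values: none (0 points).
  x = 21: rhs = 8, matching y values: 10, 13 (2 points).
  x = 22: rhs = 22, matching y values: none (0 points).
Total affine count: 25.
Full point count |E(F_23)| = 25 + 1 = 26.
Hasse bound: |26 − (23+1)| = |2| = 2 ≤ 2√23 ≈ 9.5917 ✓.


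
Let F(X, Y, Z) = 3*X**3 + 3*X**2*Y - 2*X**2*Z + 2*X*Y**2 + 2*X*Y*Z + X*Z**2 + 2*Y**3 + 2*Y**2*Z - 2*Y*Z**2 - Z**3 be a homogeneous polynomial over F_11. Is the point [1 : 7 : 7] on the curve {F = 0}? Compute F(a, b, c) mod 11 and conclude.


F(1,7,7) ≡ 4 (mod 11); P is NOT on the curve.

Evaluate F(1, 7, 7) term-by-term (mod 11).
  3*X**3 ↦ 3·1·1·1 = 3
  3*X**2*Y ↦ 3·1·7·1 = 21
  -2*X**2*Z ↦ -2·1·1·7 = -14
  2*X*Y**2 ↦ 2·1·49·1 = 98
  2*X*Y*Z ↦ 2·1·7·7 = 98
  X*Z**2 ↦ 1·1·1·49 = 49
  2*Y**3 ↦ 2·1·343·1 = 686
  2*Y**2*Z ↦ 2·1·49·7 = 686
  -2*Y*Z**2 ↦ -2·1·7·49 = -686
  -Z**3 ↦ -1·1·1·343 = -343
Sum: F(1, 7, 7) = (3) + (21) + (-14) + (98) + (98) + (49) + (686) + (686) + (-686) + (-343) = 598.
Reducing mod 11: 598 ≡ 4 (mod 11).
Since F(a, b, c) ≡ 4 ≠ 0 (mod 11), P does NOT lie on the curve.


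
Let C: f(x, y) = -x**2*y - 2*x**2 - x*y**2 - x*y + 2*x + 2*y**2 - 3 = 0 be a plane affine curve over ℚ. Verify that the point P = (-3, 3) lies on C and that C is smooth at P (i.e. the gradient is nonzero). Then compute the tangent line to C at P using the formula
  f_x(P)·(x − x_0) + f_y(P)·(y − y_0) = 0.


Tangent line at P: 20*x + 24*y - 12 = 0.

Step 1: f(-3, 3) = 0, so P lies on C.
Step 2: partial derivatives
  f_x(x, y) = -2*x*y - 4*x - y**2 - y + 2, f_y(x, y) = -x**2 - 2*x*y - x + 4*y.
  f_x(P) = 20, f_y(P) = 24 (gradient nonzero, so P is smooth).
Step 3: tangent line at P: 20·(x − -3) + 24·(y − 3) = 0.
Expanding: 20*x + 24*y - 12 = 0.


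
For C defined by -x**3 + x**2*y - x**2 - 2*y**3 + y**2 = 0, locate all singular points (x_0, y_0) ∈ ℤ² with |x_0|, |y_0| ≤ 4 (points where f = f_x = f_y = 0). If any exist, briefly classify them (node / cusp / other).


Singular points: {(0, 0)}; classification: node.

Compute partial derivatives:
  f_x = -3*x**2 + 2*x*y - 2*x.
  f_y = x**2 - 6*y**2 + 2*y.
Scan x_0 ∈ {−4, ..., 4}. For each x_0, f_y(x_0, y) is a polynomial in y; find its integer roots y ∈ {−4, ..., 4}, then test f_x and f at those candidates.
  x = -4: f_y(-4, y) = -6*y**2 + 2*y + 16; no integer root y with |y| ≤ 4.
  x = -3: f_y(-3, y) = -6*y**2 + 2*y + 9; no integer root y with |y| ≤ 4.
  x = -2: f_y(-2, y) = -6*y**2 + 2*y + 4; vanishes at y ∈ {1}. (-2, 1): f_x = -12 ≠ 0.
  x = -1: f_y(-1, y) = -6*y**2 + 2*y + 1; no integer root y with |y| ≤ 4.
  x = 0: f_y(0, y) = -6*y**2 + 2*y; vanishes at y ∈ {0}. (0, 0): f_x = 0, f = 0 — SINGULAR.
  x = 1: f_y(1, y) = -6*y**2 + 2*y + 1; no integer root y with |y| ≤ 4.
  x = 2: f_y(2, y) = -6*y**2 + 2*y + 4; vanishes at y ∈ {1}. (2, 1): f_x = -12 ≠ 0.
  x = 3: f_y(3, y) = -6*y**2 + 2*y + 9; no integer root y with |y| ≤ 4.
  x = 4: f_y(4, y) = -6*y**2 + 2*y + 16; no integer root y with |y| ≤ 4.
Only singular point on the grid: (0, 0).
Classify: substitute x = 0 + u, y = 0 + v and expand: f = -u**3 + u**2*v - u**2 - 2*v**3 + v**2.
No constant or linear terms (consistent with a singular point). Quadratic part: -u**2 + v**2. Cubic part: -u**3 + u**2*v - 2*v**3.
The quadratic part v**2 - u**2 = (v − u)(v + u) splits into two distinct linear factors, so there are two distinct tangent lines y − 0 = ±(x − 0) — this is a node (ordinary double point).
Classification: node.


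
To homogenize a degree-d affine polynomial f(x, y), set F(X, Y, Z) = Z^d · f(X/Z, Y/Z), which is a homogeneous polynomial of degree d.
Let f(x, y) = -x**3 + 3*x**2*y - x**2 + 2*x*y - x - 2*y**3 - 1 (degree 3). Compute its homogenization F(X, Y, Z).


F(X, Y, Z) = -X**3 + 3*X**2*Y - X**2*Z + 2*X*Y*Z - X*Z**2 - 2*Y**3 - Z**3

deg(f) = 3.
Substitute x = X/Z, y = Y/Z into f, then multiply by Z^3.
  monomial -1·x^3·y^0 ↦ -1·X^3·Y^0·Z^0.
  monomial 3·x^2·y^1 ↦ 3·X^2·Y^1·Z^0.
  monomial -1·x^2·y^0 ↦ -1·X^2·Y^0·Z^1.
  monomial 2·x^1·y^1 ↦ 2·X^1·Y^1·Z^1.
  monomial -1·x^1·y^0 ↦ -1·X^1·Y^0·Z^2.
  monomial -2·x^0·y^3 ↦ -2·X^0·Y^3·Z^0.
  monomial -1·x^0·y^0 ↦ -1·X^0·Y^0·Z^3.
Collecting: F(X, Y, Z) = -X**3 + 3*X**2*Y - X**2*Z + 2*X*Y*Z - X*Z**2 - 2*Y**3 - Z**3.


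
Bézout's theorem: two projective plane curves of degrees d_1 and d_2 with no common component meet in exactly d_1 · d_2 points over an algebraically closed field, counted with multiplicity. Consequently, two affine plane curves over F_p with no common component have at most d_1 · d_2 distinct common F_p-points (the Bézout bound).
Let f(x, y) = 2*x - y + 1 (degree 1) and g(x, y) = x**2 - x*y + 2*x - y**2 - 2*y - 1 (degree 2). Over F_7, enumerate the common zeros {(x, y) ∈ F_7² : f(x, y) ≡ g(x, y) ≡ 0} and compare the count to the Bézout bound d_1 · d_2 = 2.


Common zeros: {(3, 0), (4, 2)}; count = 2; Bézout bound = 2.

deg(f) = 1, deg(g) = 2, so Bézout bound = 2.
Scan x ∈ F_7. For each x, list the y ∈ F_7 with f(x, y) ≡ 0 and those with g(x, y) ≡ 0 (mod 7); the common zeros in that column are the intersection.
  x = 0: f ≡ 0 at y ∈ {1}; g ≡ 0 at y ∈ {6}; common: ∅.
  x = 1: f ≡ 0 at y ∈ {3}; g ≡ 0 at y ∈ ∅; common: ∅.
  x = 2: f ≡ 0 at y ∈ {5}; g ≡ 0 at y ∈ {0, 3}; common: ∅.
  x = 3: f ≡ 0 at y ∈ {0}; g ≡ 0 at y ∈ {0, 2}; common: {0}.
  x = 4: f ≡ 0 at y ∈ {2}; g ≡ 0 at y ∈ {2, 6}; common: {2}.
  x = 5: f ≡ 0 at y ∈ {4}; g ≡ 0 at y ∈ ∅; common: ∅.
  x = 6: f ≡ 0 at y ∈ {6}; g ≡ 0 at y ∈ {3}; common: ∅.
Collecting: common zeros = {(3, 0), (4, 2)}, so the count is 2.
Comparison with the Bézout bound: 2 ≤ 2 = deg(f)·deg(g), as expected for curves with no common component (the bound is attained).


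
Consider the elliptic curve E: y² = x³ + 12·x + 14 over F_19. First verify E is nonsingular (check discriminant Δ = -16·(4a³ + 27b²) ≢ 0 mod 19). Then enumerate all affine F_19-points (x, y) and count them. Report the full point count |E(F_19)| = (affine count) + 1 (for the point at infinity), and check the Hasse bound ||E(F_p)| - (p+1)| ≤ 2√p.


Affine points = {(3, 1), (3, 18), (5, 3), (5, 16), (6, 6), (6, 13), (7, 2), (7, 17), (12, 9), (12, 10), (13, 7), (13, 12), (14, 0), (15, 4), (15, 15), (17, 1), (17, 18), (18, 1), (18, 18)}; affine count = 19; |E(F_19)| = 20.

Discriminant check: Δ ∝ 4a³ + 27b² = 4·12³ + 27·14² = 4·1728 + 27·196 ≡ 6 (mod 19). Nonzero ⇒ E is nonsingular.
For each x ∈ F_19, compute rhs = x³ + 12·x + 14 mod 19, then count y ∈ F_19 with y² ≡ rhs.
  x = 0: rhs = 14, matching y values: none (0 points).
  x = 1: rhs = 8, matching y values: none (0 points).
  x = 2: rhs = 8, matching y values: none (0 points).
  x = 3: rhs = 1, matching y values: 1, 18 (2 points).
  x = 4: rhs = 12, matching y values: none (0 points).
  x = 5: rhs = 9, matching y values: 3, 16 (2 points).
  x = 6: rhs = 17, matching y values: 6, 13 (2 points).
  x = 7: rhs = 4, matching y values: 2, 17 (2 points).
  x = 8: rhs = 14, matching y values: none (0 points).
  x = 9: rhs = 15, matching y values: none (0 points).
  x = 10: rhs = 13, matching y values: none (0 points).
  x = 11: rhs = 14, matching y values: none (0 points).
  x = 12: rhs = 5, matching y values: 9, 10 (2 points).
  x = 13: rhs = 11, matching y values: 7, 12 (2 points).
  x = 14: rhs = 0, matching y values: 0 (1 points).
  x = 15: rhs = 16, matching y values: 4, 15 (2 points).
  x = 16: rhs = 8, matching y values: none (0 points).
  x = 17: rhs = 1, matching y values: 1, 18 (2 points).
  x = 18: rhs = 1, matching y values: 1, 18 (2 points).
Total affine count: 19.
Full point count |E(F_19)| = 19 + 1 = 20.
Hasse bound: |20 − (19+1)| = |0| = 0 ≤ 2√19 ≈ 8.7178 ✓.


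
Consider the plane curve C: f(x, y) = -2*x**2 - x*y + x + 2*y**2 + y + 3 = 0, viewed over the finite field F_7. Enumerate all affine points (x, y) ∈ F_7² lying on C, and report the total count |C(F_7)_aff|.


Affine F_7-points: {(2, 5), (2, 6), (3, 3), (3, 5), (5, 0), (5, 2), (6, 0), (6, 6)}; count = 8.

For each of the 49 pairs (x, y) ∈ F_7², evaluate f(x, y) mod 7. Record the zeros.
  x = 0: [0↦3, 1↦6, 2↦6, 3↦3, 4↦4, 5↦2, 6↦4]  zeros at y ∈ ∅
  x = 1: [0↦2, 1↦4, 2↦3, 3↦6, 4↦6, 5↦3, 6↦4]  zeros at y ∈ ∅
  x = 2: [0↦4, 1↦5, 2↦3, 3↦5, 4↦4, 5↦0, 6↦0]  zeros at y ∈ {5, 6}
  x = 3: [0↦2, 1↦2, 2↦6, 3↦0, 4↦5, 5↦0, 6↦6]  zeros at y ∈ {3, 5}
  x = 4: [0↦3, 1↦2, 2↦5, 3↦5, 4↦2, 5↦3, 6↦1]  zeros at y ∈ ∅
  x = 5: [0↦0, 1↦5, 2↦0, 3↦6, 4↦2, 5↦2, 6↦6]  zeros at y ∈ {0, 2}
  x = 6: [0↦0, 1↦4, 2↦5, 3↦3, 4↦5, 5↦4, 6↦0]  zeros at y ∈ {0, 6}
Collecting zeros: affine points = {(2, 5), (2, 6), (3, 3), (3, 5), (5, 0), (5, 2), (6, 0), (6, 6)}.
Total count |C(F_7)_aff| = 8.


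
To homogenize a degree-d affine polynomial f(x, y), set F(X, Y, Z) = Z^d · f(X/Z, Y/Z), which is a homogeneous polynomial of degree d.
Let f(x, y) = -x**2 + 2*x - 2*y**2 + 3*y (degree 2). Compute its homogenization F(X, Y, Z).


F(X, Y, Z) = -X**2 + 2*X*Z - 2*Y**2 + 3*Y*Z

deg(f) = 2.
Substitute x = X/Z, y = Y/Z into f, then multiply by Z^2.
  monomial -1·x^2·y^0 ↦ -1·X^2·Y^0·Z^0.
  monomial 2·x^1·y^0 ↦ 2·X^1·Y^0·Z^1.
  monomial -2·x^0·y^2 ↦ -2·X^0·Y^2·Z^0.
  monomial 3·x^0·y^1 ↦ 3·X^0·Y^1·Z^1.
Collecting: F(X, Y, Z) = -X**2 + 2*X*Z - 2*Y**2 + 3*Y*Z.


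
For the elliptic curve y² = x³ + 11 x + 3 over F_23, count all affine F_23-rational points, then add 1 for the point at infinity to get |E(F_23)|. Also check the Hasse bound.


Affine points = {(0, 7), (0, 16), (6, 3), (6, 20), (7, 3), (7, 20), (9, 7), (9, 16), (10, 3), (10, 20), (11, 11), (11, 12), (12, 0), (14, 7), (14, 16), (15, 1), (15, 22), (20, 9), (20, 14)}; affine count = 19; |E(F_23)| = 20.

Discriminant check: Δ ∝ 4a³ + 27b² = 4·11³ + 27·3² = 4·1331 + 27·9 ≡ 1 (mod 23). Nonzero ⇒ E is nonsingular.
For each x ∈ F_23, compute rhs = x³ + 11·x + 3 mod 23, then count y ∈ F_23 with y² ≡ rhs.
  x = 0: rhs = 3, matching y values: 7, 16 (2 points).
  x = 1: rhs = 15, matching y values: none (0 points).
  x = 2: rhs = 10, matching y values: none (0 points).
  x = 3: rhs = 17, matching y values: none (0 points).
  x = 4: rhs = 19, matching y values: none (0 points).
  x = 5: rhs = 22, matching y values: none (0 points).
  x = 6: rhs = 9, matching y values: 3, 20 (2 points).
  x = 7: rhs = 9, matching y values: 3, 20 (2 points).
  x = 8: rhs = 5, matching y values: none (0 points).
  x = 9: rhs = 3, matching y values: 7, 16 (2 points).
  x = 10: rhs = 9, matching y values: 3, 20 (2 points).
  x = 11: rhs = 6, matching y values: 11, 12 (2 points).
  x = 12: rhs = 0, matching y values: 0 (1 points).
  x = 13: rhs = 20, matching y values: none (0 points).
  x = 14: rhs = 3, matching y values: 7, 16 (2 points).
  x = 15: rhs = 1, matching y values: 1, 22 (2 points).
  x = 16: rhs = 20, matching y values: none (0 points).
  x = 17: rhs = 20, matching y values: none (0 points).
  x = 18: rhs = 7, matching y values: none (0 points).
  x = 19: rhs = 10, matching y values: none (0 points).
  x = 20: rhs = 12, matching y values: 9, 14 (2 points).
  x = 21: rhs = 19, matching y values: none (0 points).
  x = 22: rhs = 14, matching y values: none (0 points).
Total affine count: 19.
Full point count |E(F_23)| = 19 + 1 = 20.
Hasse bound: |20 − (23+1)| = |-4| = 4 ≤ 2√23 ≈ 9.5917 ✓.


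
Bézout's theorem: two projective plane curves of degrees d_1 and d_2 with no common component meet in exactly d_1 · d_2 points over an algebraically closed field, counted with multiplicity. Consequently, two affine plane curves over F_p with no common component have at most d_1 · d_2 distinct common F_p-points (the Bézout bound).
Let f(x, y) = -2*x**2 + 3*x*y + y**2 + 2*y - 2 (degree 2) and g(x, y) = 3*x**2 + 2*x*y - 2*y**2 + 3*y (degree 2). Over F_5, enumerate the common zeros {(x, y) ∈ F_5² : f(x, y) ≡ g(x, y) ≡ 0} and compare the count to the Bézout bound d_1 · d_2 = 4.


Common zeros: {(1, 2), (1, 3)}; count = 2; Bézout bound = 4.

deg(f) = 2, deg(g) = 2, so Bézout bound = 4.
Scan x ∈ F_5. For each x, list the y ∈ F_5 with f(x, y) ≡ 0 and those with g(x, y) ≡ 0 (mod 5); the common zeros in that column are the intersection.
  x = 0: f ≡ 0 at y ∈ ∅; g ≡ 0 at y ∈ {0, 4}; common: ∅.
  x = 1: f ≡ 0 at y ∈ {2, 3}; g ≡ 0 at y ∈ {2, 3}; common: {2, 3}.
  x = 2: f ≡ 0 at y ∈ {0, 2}; g ≡ 0 at y ∈ {3}; common: ∅.
  x = 3: f ≡ 0 at y ∈ {0, 4}; g ≡ 0 at y ∈ ∅; common: ∅.
  x = 4: f ≡ 0 at y ∈ ∅; g ≡ 0 at y ∈ {4}; common: ∅.
Collecting: common zeros = {(1, 2), (1, 3)}, so the count is 2.
Comparison with the Bézout bound: 2 ≤ 4 = deg(f)·deg(g), as expected for curves with no common component (the affine F_5-count falls short of the bound because intersections may lie at infinity, over extension fields, or carry multiplicity).


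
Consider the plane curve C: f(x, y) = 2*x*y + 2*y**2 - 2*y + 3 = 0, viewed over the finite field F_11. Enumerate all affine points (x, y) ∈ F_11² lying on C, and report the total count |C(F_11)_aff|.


Affine F_11-points: {(1, 2), (1, 9), (3, 3), (3, 6), (4, 1), (4, 7), (9, 4), (9, 10), (10, 5), (10, 8)}; count = 10.

For each of the 121 pairs (x, y) ∈ F_11², evaluate f(x, y) mod 11. Record the zeros.
  x = 0: [0↦3, 1↦3, 2↦7, 3↦4, 4↦5, 5↦10, 6↦8, 7↦10, 8↦5, 9↦4, 10↦7]  zeros at y ∈ ∅
  x = 1: [0↦3, 1↦5, 2↦0, 3↦10, 4↦2, 5↦9, 6↦9, 7↦2, 8↦10, 9↦0, 10↦5]  zeros at y ∈ {2, 9}
  x = 2: [0↦3, 1↦7, 2↦4, 3↦5, 4↦10, 5↦8, 6↦10, 7↦5, 8↦4, 9↦7, 10↦3]  zeros at y ∈ ∅
  x = 3: [0↦3, 1↦9, 2↦8, 3↦0, 4↦7, 5↦7, 6↦0, 7↦8, 8↦9, 9↦3, 10↦1]  zeros at y ∈ {3, 6}
  x = 4: [0↦3, 1↦0, 2↦1, 3↦6, 4↦4, 5↦6, 6↦1, 7↦0, 8↦3, 9↦10, 10↦10]  zeros at y ∈ {1, 7}
  x = 5: [0↦3, 1↦2, 2↦5, 3↦1, 4↦1, 5↦5, 6↦2, 7↦3, 8↦8, 9↦6, 10↦8]  zeros at y ∈ ∅
  x = 6: [0↦3, 1↦4, 2↦9, 3↦7, 4↦9, 5↦4, 6↦3, 7↦6, 8↦2, 9↦2, 10↦6]  zeros at y ∈ ∅
  x = 7: [0↦3, 1↦6, 2↦2, 3↦2, 4↦6, 5↦3, 6↦4, 7↦9, 8↦7, 9↦9, 10↦4]  zeros at y ∈ ∅
  x = 8: [0↦3, 1↦8, 2↦6, 3↦8, 4↦3, 5↦2, 6↦5, 7↦1, 8↦1, 9↦5, 10↦2]  zeros at y ∈ ∅
  x = 9: [0↦3, 1↦10, 2↦10, 3↦3, 4↦0, 5↦1, 6↦6, 7↦4, 8↦6, 9↦1, 10↦0]  zeros at y ∈ {4, 10}
  x = 10: [0↦3, 1↦1, 2↦3, 3↦9, 4↦8, 5↦0, 6↦7, 7↦7, 8↦0, 9↦8, 10↦9]  zeros at y ∈ {5, 8}
Collecting zeros: affine points = {(1, 2), (1, 9), (3, 3), (3, 6), (4, 1), (4, 7), (9, 4), (9, 10), (10, 5), (10, 8)}.
Total count |C(F_11)_aff| = 10.


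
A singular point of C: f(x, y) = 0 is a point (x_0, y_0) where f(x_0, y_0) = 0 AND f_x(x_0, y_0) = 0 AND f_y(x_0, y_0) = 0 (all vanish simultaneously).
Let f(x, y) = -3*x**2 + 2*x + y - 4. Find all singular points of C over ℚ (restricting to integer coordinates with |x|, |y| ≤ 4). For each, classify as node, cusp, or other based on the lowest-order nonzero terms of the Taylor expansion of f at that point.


No singular points in the scanned grid; C is smooth there.

Compute partial derivatives:
  f_x = 2 - 6*x.
  f_y = 1.
f_y = 1 is a nonzero constant, so f_y never vanishes: no point (x, y) can satisfy f = f_x = f_y = 0. In particular no (x, y) ∈ {−4, ..., 4}² is singular; the curve is smooth.


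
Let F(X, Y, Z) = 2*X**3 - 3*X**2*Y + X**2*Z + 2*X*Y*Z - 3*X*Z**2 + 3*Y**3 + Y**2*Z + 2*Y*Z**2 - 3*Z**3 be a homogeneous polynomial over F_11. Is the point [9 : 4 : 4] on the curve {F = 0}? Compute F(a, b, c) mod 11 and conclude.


F(9,4,4) ≡ 0 (mod 11); P is on the curve.

Evaluate F(9, 4, 4) term-by-term (mod 11).
  2*X**3 ↦ 2·729·1·1 = 1458
  -3*X**2*Y ↦ -3·81·4·1 = -972
  X**2*Z ↦ 1·81·1·4 = 324
  2*X*Y*Z ↦ 2·9·4·4 = 288
  -3*X*Z**2 ↦ -3·9·1·16 = -432
  3*Y**3 ↦ 3·1·64·1 = 192
  Y**2*Z ↦ 1·1·16·4 = 64
  2*Y*Z**2 ↦ 2·1·4·16 = 128
  -3*Z**3 ↦ -3·1·1·64 = -192
Sum: F(9, 4, 4) = (1458) + (-972) + (324) + (288) + (-432) + (192) + (64) + (128) + (-192) = 858.
Reducing mod 11: 858 ≡ 0 (mod 11).
Since F(a, b, c) ≡ 0 (mod 11), P lies on the curve.


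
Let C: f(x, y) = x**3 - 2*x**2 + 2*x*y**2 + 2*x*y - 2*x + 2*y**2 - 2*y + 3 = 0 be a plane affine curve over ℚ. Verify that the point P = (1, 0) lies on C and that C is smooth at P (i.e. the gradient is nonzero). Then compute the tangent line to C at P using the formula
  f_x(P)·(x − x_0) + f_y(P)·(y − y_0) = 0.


Tangent line at P: 3 - 3*x = 0.

Step 1: f(1, 0) = 0, so P lies on C.
Step 2: partial derivatives
  f_x(x, y) = 3*x**2 - 4*x + 2*y**2 + 2*y - 2, f_y(x, y) = 4*x*y + 2*x + 4*y - 2.
  f_x(P) = -3, f_y(P) = 0 (gradient nonzero, so P is smooth).
Step 3: tangent line at P: -3·(x − 1) + 0·(y − 0) = 0.
Expanding: 3 - 3*x = 0.


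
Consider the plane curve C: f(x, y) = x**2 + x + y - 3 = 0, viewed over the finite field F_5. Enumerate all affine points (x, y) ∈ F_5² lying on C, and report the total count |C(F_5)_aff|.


Affine F_5-points: {(0, 3), (1, 1), (2, 2), (3, 1), (4, 3)}; count = 5.

For each of the 25 pairs (x, y) ∈ F_5², evaluate f(x, y) mod 5. Record the zeros.
  x = 0: [0↦2, 1↦3, 2↦4, 3↦0, 4↦1]  zeros at y ∈ {3}
  x = 1: [0↦4, 1↦0, 2↦1, 3↦2, 4↦3]  zeros at y ∈ {1}
  x = 2: [0↦3, 1↦4, 2↦0, 3↦1, 4↦2]  zeros at y ∈ {2}
  x = 3: [0↦4, 1↦0, 2↦1, 3↦2, 4↦3]  zeros at y ∈ {1}
  x = 4: [0↦2, 1↦3, 2↦4, 3↦0, 4↦1]  zeros at y ∈ {3}
Collecting zeros: affine points = {(0, 3), (1, 1), (2, 2), (3, 1), (4, 3)}.
Total count |C(F_5)_aff| = 5.


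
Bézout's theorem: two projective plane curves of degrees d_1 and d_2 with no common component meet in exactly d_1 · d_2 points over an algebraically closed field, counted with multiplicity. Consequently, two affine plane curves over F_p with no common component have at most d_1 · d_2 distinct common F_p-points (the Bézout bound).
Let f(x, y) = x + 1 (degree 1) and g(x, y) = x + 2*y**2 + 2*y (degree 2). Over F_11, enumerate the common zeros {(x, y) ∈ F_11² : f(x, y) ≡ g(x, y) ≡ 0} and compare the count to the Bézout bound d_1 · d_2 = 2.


Common zeros: {(10, 2), (10, 8)}; count = 2; Bézout bound = 2.

deg(f) = 1, deg(g) = 2, so Bézout bound = 2.
Scan x ∈ F_11. For each x, list the y ∈ F_11 with f(x, y) ≡ 0 and those with g(x, y) ≡ 0 (mod 11); the common zeros in that column are the intersection.
  x = 0: f ≡ 0 at y ∈ ∅; g ≡ 0 at y ∈ {0, 10}; common: ∅.
  x = 1: f ≡ 0 at y ∈ ∅; g ≡ 0 at y ∈ ∅; common: ∅.
  x = 2: f ≡ 0 at y ∈ ∅; g ≡ 0 at y ∈ ∅; common: ∅.
  x = 3: f ≡ 0 at y ∈ ∅; g ≡ 0 at y ∈ ∅; common: ∅.
  x = 4: f ≡ 0 at y ∈ ∅; g ≡ 0 at y ∈ {4, 6}; common: ∅.
  x = 5: f ≡ 0 at y ∈ ∅; g ≡ 0 at y ∈ ∅; common: ∅.
  x = 6: f ≡ 0 at y ∈ ∅; g ≡ 0 at y ∈ {5}; common: ∅.
  x = 7: f ≡ 0 at y ∈ ∅; g ≡ 0 at y ∈ {1, 9}; common: ∅.
  x = 8: f ≡ 0 at y ∈ ∅; g ≡ 0 at y ∈ ∅; common: ∅.
  x = 9: f ≡ 0 at y ∈ ∅; g ≡ 0 at y ∈ {3, 7}; common: ∅.
  x = 10: f ≡ 0 at y ∈ {0, 1, 2, 3, 4, 5, 6, 7, 8, 9, 10}; g ≡ 0 at y ∈ {2, 8}; common: {2, 8}.
Collecting: common zeros = {(10, 2), (10, 8)}, so the count is 2.
Comparison with the Bézout bound: 2 ≤ 2 = deg(f)·deg(g), as expected for curves with no common component (the bound is attained).


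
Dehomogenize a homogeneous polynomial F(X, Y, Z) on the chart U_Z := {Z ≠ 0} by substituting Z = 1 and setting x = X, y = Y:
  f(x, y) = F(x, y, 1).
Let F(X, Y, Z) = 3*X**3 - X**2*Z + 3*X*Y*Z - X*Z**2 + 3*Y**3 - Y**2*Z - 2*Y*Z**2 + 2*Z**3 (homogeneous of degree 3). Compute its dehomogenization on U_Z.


f(x, y) = 3*x**3 - x**2 + 3*x*y - x + 3*y**3 - y**2 - 2*y + 2

On U_Z we set Z = 1. Each monomial c·X^i·Y^j·Z^k in F becomes c·x^i·y^j·1^k = c·x^i·y^j.
Substituting Z = 1: F(X, Y, 1) = 3*x**3 - x**2 + 3*x*y - x + 3*y**3 - y**2 - 2*y + 2.
Note: deg(f) ≤ deg(F) = 3; strict inequality happens when F is divisible by Z (lost terms).


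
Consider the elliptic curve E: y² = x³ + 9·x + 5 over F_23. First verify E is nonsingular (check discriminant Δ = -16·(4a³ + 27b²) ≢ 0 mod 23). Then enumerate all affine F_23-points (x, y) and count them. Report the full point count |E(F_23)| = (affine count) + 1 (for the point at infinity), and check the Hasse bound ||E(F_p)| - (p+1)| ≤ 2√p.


Affine points = {(2, 10), (2, 13), (3, 6), (3, 17), (4, 6), (4, 17), (11, 3), (11, 20), (12, 1), (12, 22), (14, 0), (16, 6), (16, 17), (21, 5), (21, 18), (22, 8), (22, 15)}; affine count = 17; |E(F_23)| = 18.

Discriminant check: Δ ∝ 4a³ + 27b² = 4·9³ + 27·5² = 4·729 + 27·25 ≡ 3 (mod 23). Nonzero ⇒ E is nonsingular.
For each x ∈ F_23, compute rhs = x³ + 9·x + 5 mod 23, then count y ∈ F_23 with y² ≡ rhs.
  x = 0: rhs = 5, matching y values: none (0 points).
  x = 1: rhs = 15, matching y values: none (0 points).
  x = 2: rhs = 8, matching y values: 10, 13 (2 points).
  x = 3: rhs = 13, matching y values: 6, 17 (2 points).
  x = 4: rhs = 13, matching y values: 6, 17 (2 points).
  x = 5: rhs = 14, matching y values: none (0 points).
  x = 6: rhs = 22, matching y values: none (0 points).
  x = 7: rhs = 20, matching y values: none (0 points).
  x = 8: rhs = 14, matching y values: none (0 points).
  x = 9: rhs = 10, matching y values: none (0 points).
  x = 10: rhs = 14, matching y values: none (0 points).
  x = 11: rhs = 9, matching y values: 3, 20 (2 points).
  x = 12: rhs = 1, matching y values: 1, 22 (2 points).
  x = 13: rhs = 19, matching y values: none (0 points).
  x = 14: rhs = 0, matching y values: 0 (1 points).
  x = 15: rhs = 19, matching y values: none (0 points).
  x = 16: rhs = 13, matching y values: 6, 17 (2 points).
  x = 17: rhs = 11, matching y values: none (0 points).
  x = 18: rhs = 19, matching y values: none (0 points).
  x = 19: rhs = 20, matching y values: none (0 points).
  x = 20: rhs = 20, matching y values: none (0 points).
  x = 21: rhs = 2, matching y values: 5, 18 (2 points).
  x = 22: rhs = 18, matching y values: 8, 15 (2 points).
Total affine count: 17.
Full point count |E(F_23)| = 17 + 1 = 18.
Hasse bound: |18 − (23+1)| = |-6| = 6 ≤ 2√23 ≈ 9.5917 ✓.


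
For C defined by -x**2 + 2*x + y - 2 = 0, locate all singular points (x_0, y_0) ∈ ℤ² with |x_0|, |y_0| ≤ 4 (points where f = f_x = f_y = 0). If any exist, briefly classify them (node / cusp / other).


No singular points in the scanned grid; C is smooth there.

Compute partial derivatives:
  f_x = 2 - 2*x.
  f_y = 1.
f_y = 1 is a nonzero constant, so f_y never vanishes: no point (x, y) can satisfy f = f_x = f_y = 0. In particular no (x, y) ∈ {−4, ..., 4}² is singular; the curve is smooth.


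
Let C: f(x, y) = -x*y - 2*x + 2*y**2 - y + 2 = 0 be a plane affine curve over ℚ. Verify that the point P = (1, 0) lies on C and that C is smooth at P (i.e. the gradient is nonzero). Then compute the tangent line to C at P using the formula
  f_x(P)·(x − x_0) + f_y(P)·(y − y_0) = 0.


Tangent line at P: -2*x - 2*y + 2 = 0.

Step 1: f(1, 0) = 0, so P lies on C.
Step 2: partial derivatives
  f_x(x, y) = -y - 2, f_y(x, y) = -x + 4*y - 1.
  f_x(P) = -2, f_y(P) = -2 (gradient nonzero, so P is smooth).
Step 3: tangent line at P: -2·(x − 1) + -2·(y − 0) = 0.
Expanding: -2*x - 2*y + 2 = 0.


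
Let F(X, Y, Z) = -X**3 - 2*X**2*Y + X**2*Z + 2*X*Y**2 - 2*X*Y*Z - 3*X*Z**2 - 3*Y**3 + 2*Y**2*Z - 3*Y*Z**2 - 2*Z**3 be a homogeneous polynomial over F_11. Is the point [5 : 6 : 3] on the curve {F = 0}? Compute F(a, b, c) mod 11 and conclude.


F(5,6,3) ≡ 4 (mod 11); P is NOT on the curve.

Evaluate F(5, 6, 3) term-by-term (mod 11).
  -X**3 ↦ -1·125·1·1 = -125
  -2*X**2*Y ↦ -2·25·6·1 = -300
  X**2*Z ↦ 1·25·1·3 = 75
  2*X*Y**2 ↦ 2·5·36·1 = 360
  -2*X*Y*Z ↦ -2·5·6·3 = -180
  -3*X*Z**2 ↦ -3·5·1·9 = -135
  -3*Y**3 ↦ -3·1·216·1 = -648
  2*Y**2*Z ↦ 2·1·36·3 = 216
  -3*Y*Z**2 ↦ -3·1·6·9 = -162
  -2*Z**3 ↦ -2·1·1·27 = -54
Sum: F(5, 6, 3) = (-125) + (-300) + (75) + (360) + (-180) + (-135) + (-648) + (216) + (-162) + (-54) = -953.
Reducing mod 11: -953 ≡ 4 (mod 11).
Since F(a, b, c) ≡ 4 ≠ 0 (mod 11), P does NOT lie on the curve.


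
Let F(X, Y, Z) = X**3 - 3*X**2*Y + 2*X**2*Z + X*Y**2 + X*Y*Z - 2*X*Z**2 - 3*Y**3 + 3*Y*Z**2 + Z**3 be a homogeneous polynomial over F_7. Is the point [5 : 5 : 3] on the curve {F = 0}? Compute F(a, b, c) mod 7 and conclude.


F(5,5,3) ≡ 0 (mod 7); P is on the curve.

Evaluate F(5, 5, 3) term-by-term (mod 7).
  X**3 ↦ 1·125·1·1 = 125
  -3*X**2*Y ↦ -3·25·5·1 = -375
  2*X**2*Z ↦ 2·25·1·3 = 150
  X*Y**2 ↦ 1·5·25·1 = 125
  X*Y*Z ↦ 1·5·5·3 = 75
  -2*X*Z**2 ↦ -2·5·1·9 = -90
  -3*Y**3 ↦ -3·1·125·1 = -375
  3*Y*Z**2 ↦ 3·1·5·9 = 135
  Z**3 ↦ 1·1·1·27 = 27
Sum: F(5, 5, 3) = (125) + (-375) + (150) + (125) + (75) + (-90) + (-375) + (135) + (27) = -203.
Reducing mod 7: -203 ≡ 0 (mod 7).
Since F(a, b, c) ≡ 0 (mod 7), P lies on the curve.


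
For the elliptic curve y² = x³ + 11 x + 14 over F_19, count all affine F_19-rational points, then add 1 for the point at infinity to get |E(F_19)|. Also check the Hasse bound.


Affine points = {(1, 8), (1, 11), (2, 5), (2, 14), (3, 6), (3, 13), (5, 2), (5, 17), (6, 7), (6, 12), (7, 4), (7, 15), (8, 5), (8, 14), (9, 5), (9, 14), (13, 6), (13, 13), (14, 9), (14, 10), (15, 1), (15, 18), (16, 7), (16, 12)}; affine count = 24; |E(F_19)| = 25.

Discriminant check: Δ ∝ 4a³ + 27b² = 4·11³ + 27·14² = 4·1331 + 27·196 ≡ 14 (mod 19). Nonzero ⇒ E is nonsingular.
For each x ∈ F_19, compute rhs = x³ + 11·x + 14 mod 19, then count y ∈ F_19 with y² ≡ rhs.
  x = 0: rhs = 14, matching y values: none (0 points).
  x = 1: rhs = 7, matching y values: 8, 11 (2 points).
  x = 2: rhs = 6, matching y values: 5, 14 (2 points).
  x = 3: rhs = 17, matching y values: 6, 13 (2 points).
  x = 4: rhs = 8, matching y values: none (0 points).
  x = 5: rhs = 4, matching y values: 2, 17 (2 points).
  x = 6: rhs = 11, matching y values: 7, 12 (2 points).
  x = 7: rhs = 16, matching y values: 4, 15 (2 points).
  x = 8: rhs = 6, matching y values: 5, 14 (2 points).
  x = 9: rhs = 6, matching y values: 5, 14 (2 points).
  x = 10: rhs = 3, matching y values: none (0 points).
  x = 11: rhs = 3, matching y values: none (0 points).
  x = 12: rhs = 12, matching y values: none (0 points).
  x = 13: rhs = 17, matching y values: 6, 13 (2 points).
  x = 14: rhs = 5, matching y values: 9, 10 (2 points).
  x = 15: rhs = 1, matching y values: 1, 18 (2 points).
  x = 16: rhs = 11, matching y values: 7, 12 (2 points).
  x = 17: rhs = 3, matching y values: none (0 points).
  x = 18: rhs = 2, matching y values: none (0 points).
Total affine count: 24.
Full point count |E(F_19)| = 24 + 1 = 25.
Hasse bound: |25 − (19+1)| = |5| = 5 ≤ 2√19 ≈ 8.7178 ✓.


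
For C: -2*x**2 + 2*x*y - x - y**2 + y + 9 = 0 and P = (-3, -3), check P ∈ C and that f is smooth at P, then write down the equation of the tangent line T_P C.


Tangent line at P: 5*x + y + 18 = 0.

Step 1: f(-3, -3) = 0, so P lies on C.
Step 2: partial derivatives
  f_x(x, y) = -4*x + 2*y - 1, f_y(x, y) = 2*x - 2*y + 1.
  f_x(P) = 5, f_y(P) = 1 (gradient nonzero, so P is smooth).
Step 3: tangent line at P: 5·(x − -3) + 1·(y − -3) = 0.
Expanding: 5*x + y + 18 = 0.


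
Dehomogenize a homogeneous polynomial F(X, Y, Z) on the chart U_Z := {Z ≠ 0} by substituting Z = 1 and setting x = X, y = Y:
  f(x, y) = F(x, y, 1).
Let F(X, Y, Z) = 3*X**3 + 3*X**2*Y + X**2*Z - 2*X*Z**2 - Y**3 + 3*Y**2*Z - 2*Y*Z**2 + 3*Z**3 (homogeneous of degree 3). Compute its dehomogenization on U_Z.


f(x, y) = 3*x**3 + 3*x**2*y + x**2 - 2*x - y**3 + 3*y**2 - 2*y + 3

On U_Z we set Z = 1. Each monomial c·X^i·Y^j·Z^k in F becomes c·x^i·y^j·1^k = c·x^i·y^j.
Substituting Z = 1: F(X, Y, 1) = 3*x**3 + 3*x**2*y + x**2 - 2*x - y**3 + 3*y**2 - 2*y + 3.
Note: deg(f) ≤ deg(F) = 3; strict inequality happens when F is divisible by Z (lost terms).


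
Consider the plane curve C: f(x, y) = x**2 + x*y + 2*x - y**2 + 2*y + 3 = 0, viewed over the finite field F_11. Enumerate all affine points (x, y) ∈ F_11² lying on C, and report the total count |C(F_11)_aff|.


Affine F_11-points: {(0, 3), (0, 10), (1, 7), (2, 0), (2, 4), (3, 1), (3, 4), (4, 8), (4, 9), (5, 1), (5, 6), (6, 3), (6, 5), (7, 0), (7, 9), (8, 2), (8, 8), (9, 5), (9, 6), (10, 2), (10, 10)}; count = 21.

For each of the 121 pairs (x, y) ∈ F_11², evaluate f(x, y) mod 11. Record the zeros.
  x = 0: [0↦3, 1↦4, 2↦3, 3↦0, 4↦6, 5↦10, 6↦1, 7↦1, 8↦10, 9↦6, 10↦0]  zeros at y ∈ {3, 10}
  x = 1: [0↦6, 1↦8, 2↦8, 3↦6, 4↦2, 5↦7, 6↦10, 7↦0, 8↦10, 9↦7, 10↦2]  zeros at y ∈ {7}
  x = 2: [0↦0, 1↦3, 2↦4, 3↦3, 4↦0, 5↦6, 6↦10, 7↦1, 8↦1, 9↦10, 10↦6]  zeros at y ∈ {0, 4}
  x = 3: [0↦7, 1↦0, 2↦2, 3↦2, 4↦0, 5↦7, 6↦1, 7↦4, 8↦5, 9↦4, 10↦1]  zeros at y ∈ {1, 4}
  x = 4: [0↦5, 1↦10, 2↦2, 3↦3, 4↦2, 5↦10, 6↦5, 7↦9, 8↦0, 9↦0, 10↦9]  zeros at y ∈ {8, 9}
  x = 5: [0↦5, 1↦0, 2↦4, 3↦6, 4↦6, 5↦4, 6↦0, 7↦5, 8↦8, 9↦9, 10↦8]  zeros at y ∈ {1, 6}
  x = 6: [0↦7, 1↦3, 2↦8, 3↦0, 4↦1, 5↦0, 6↦8, 7↦3, 8↦7, 9↦9, 10↦9]  zeros at y ∈ {3, 5}
  x = 7: [0↦0, 1↦8, 2↦3, 3↦7, 4↦9, 5↦9, 6↦7, 7↦3, 8↦8, 9↦0, 10↦1]  zeros at y ∈ {0, 9}
  x = 8: [0↦6, 1↦4, 2↦0, 3↦5, 4↦8, 5↦9, 6↦8, 7↦5, 8↦0, 9↦4, 10↦6]  zeros at y ∈ {2, 8}
  x = 9: [0↦3, 1↦2, 2↦10, 3↦5, 4↦9, 5↦0, 6↦0, 7↦9, 8↦5, 9↦10, 10↦2]  zeros at y ∈ {5, 6}
  x = 10: [0↦2, 1↦2, 2↦0, 3↦7, 4↦1, 5↦4, 6↦5, 7↦4, 8↦1, 9↦7, 10↦0]  zeros at y ∈ {2, 10}
Collecting zeros: affine points = {(0, 3), (0, 10), (1, 7), (2, 0), (2, 4), (3, 1), (3, 4), (4, 8), (4, 9), (5, 1), (5, 6), (6, 3), (6, 5), (7, 0), (7, 9), (8, 2), (8, 8), (9, 5), (9, 6), (10, 2), (10, 10)}.
Total count |C(F_11)_aff| = 21.


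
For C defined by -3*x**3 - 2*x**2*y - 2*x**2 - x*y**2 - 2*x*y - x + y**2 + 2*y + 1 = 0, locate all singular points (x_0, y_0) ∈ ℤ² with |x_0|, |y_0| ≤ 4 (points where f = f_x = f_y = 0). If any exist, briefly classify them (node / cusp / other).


Singular points: {(0, -1)}; classification: cusp.

Compute partial derivatives:
  f_x = -9*x**2 - 4*x*y - 4*x - y**2 - 2*y - 1.
  f_y = -2*x**2 - 2*x*y - 2*x + 2*y + 2.
Scan x_0 ∈ {−4, ..., 4}. For each x_0, f_y(x_0, y) is a polynomial in y; find its integer roots y ∈ {−4, ..., 4}, then test f_x and f at those candidates.
  x = -4: f_y(-4, y) = 10*y - 22; no integer root y with |y| ≤ 4.
  x = -3: f_y(-3, y) = 8*y - 10; no integer root y with |y| ≤ 4.
  x = -2: f_y(-2, y) = 6*y - 2; no integer root y with |y| ≤ 4.
  x = -1: f_y(-1, y) = 4*y + 2; no integer root y with |y| ≤ 4.
  x = 0: f_y(0, y) = 2*y + 2; vanishes at y ∈ {-1}. (0, -1): f_x = 0, f = 0 — SINGULAR.
  x = 1: f_y(1, y) = -2; no integer root y with |y| ≤ 4.
  x = 2: f_y(2, y) = -2*y - 10; no integer root y with |y| ≤ 4.
  x = 3: f_y(3, y) = -4*y - 22; no integer root y with |y| ≤ 4.
  x = 4: f_y(4, y) = -6*y - 38; no integer root y with |y| ≤ 4.
Only singular point on the grid: (0, -1).
Classify: substitute x = 0 + u, y = -1 + v and expand: f = -3*u**3 - 2*u**2*v - u*v**2 + v**2.
No constant or linear terms (consistent with a singular point). Quadratic part: v**2. Cubic part: -3*u**3 - 2*u**2*v - u*v**2.
The quadratic part v**2 is a perfect square, so there is a single (double) tangent line v = 0, i.e. y = -1. Restricting the cubic part to that line (v = 0) leaves -3*u**3 ≠ 0, so f is not divisible by v and the branch is v² ≈ 3*u**3 to lowest order — this is a cusp.
Classification: cusp.
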